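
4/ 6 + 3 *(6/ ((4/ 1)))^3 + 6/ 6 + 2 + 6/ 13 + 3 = 5383/ 312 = 17.25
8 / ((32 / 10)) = 5 / 2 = 2.50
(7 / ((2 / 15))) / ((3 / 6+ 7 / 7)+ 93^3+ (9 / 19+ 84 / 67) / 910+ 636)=0.00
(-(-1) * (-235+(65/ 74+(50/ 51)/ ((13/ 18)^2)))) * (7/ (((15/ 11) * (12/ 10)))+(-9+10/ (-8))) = 1179516875/ 850408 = 1387.00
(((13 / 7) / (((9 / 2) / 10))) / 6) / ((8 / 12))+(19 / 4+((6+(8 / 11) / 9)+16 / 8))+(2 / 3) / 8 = 13.95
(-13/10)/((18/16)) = -52/45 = -1.16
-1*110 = -110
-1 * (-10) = 10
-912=-912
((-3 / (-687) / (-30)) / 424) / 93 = -1 / 270897840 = -0.00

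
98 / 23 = 4.26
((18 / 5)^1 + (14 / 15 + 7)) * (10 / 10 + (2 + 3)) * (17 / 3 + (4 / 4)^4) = 1384 / 3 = 461.33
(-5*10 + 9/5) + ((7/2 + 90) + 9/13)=5979/130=45.99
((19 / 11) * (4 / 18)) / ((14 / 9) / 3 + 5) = 114 / 1639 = 0.07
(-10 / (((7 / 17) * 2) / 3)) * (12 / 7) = -3060 / 49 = -62.45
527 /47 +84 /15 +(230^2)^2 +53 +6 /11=7233890031876 /2585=2798410070.36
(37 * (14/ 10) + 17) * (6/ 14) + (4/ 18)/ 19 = 176542/ 5985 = 29.50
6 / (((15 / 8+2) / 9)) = 432 / 31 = 13.94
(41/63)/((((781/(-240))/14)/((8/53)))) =-52480/124179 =-0.42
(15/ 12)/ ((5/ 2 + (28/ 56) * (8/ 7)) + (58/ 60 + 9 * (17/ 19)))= 9975/ 96484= 0.10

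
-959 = -959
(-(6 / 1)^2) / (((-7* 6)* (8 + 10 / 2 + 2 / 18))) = 27 / 413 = 0.07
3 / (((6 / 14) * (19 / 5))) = 1.84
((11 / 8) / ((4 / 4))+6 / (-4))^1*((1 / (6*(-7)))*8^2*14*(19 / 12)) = 38 / 9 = 4.22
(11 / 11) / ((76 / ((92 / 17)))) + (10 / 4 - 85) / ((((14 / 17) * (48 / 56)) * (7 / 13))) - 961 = -1177.98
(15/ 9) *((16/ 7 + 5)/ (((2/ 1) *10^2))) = 17/ 280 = 0.06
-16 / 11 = -1.45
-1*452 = -452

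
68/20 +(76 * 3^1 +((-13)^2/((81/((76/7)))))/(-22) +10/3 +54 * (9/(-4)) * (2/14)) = 13493533/62370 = 216.35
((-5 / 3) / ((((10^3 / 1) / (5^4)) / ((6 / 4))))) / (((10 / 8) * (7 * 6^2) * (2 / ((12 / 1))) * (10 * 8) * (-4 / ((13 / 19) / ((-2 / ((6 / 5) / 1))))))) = -13 / 340480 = -0.00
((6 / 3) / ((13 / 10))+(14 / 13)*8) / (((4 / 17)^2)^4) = 230199995553 / 212992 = 1080791.75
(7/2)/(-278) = -7/556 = -0.01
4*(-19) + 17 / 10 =-743 / 10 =-74.30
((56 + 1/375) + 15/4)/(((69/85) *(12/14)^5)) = 25608708251/160963200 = 159.10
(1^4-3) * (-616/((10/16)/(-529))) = -5213824/5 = -1042764.80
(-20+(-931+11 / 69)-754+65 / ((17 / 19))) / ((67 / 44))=-84240772 / 78591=-1071.89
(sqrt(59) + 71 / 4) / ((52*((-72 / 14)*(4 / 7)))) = -3479 / 29952- 49*sqrt(59) / 7488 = -0.17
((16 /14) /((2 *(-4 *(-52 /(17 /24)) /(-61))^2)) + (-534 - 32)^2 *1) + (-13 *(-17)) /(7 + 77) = 13970876851369 /43610112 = 320358.66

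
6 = 6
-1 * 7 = -7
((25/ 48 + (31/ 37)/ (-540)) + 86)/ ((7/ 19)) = 18768257/ 79920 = 234.84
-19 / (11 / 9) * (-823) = 140733 / 11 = 12793.91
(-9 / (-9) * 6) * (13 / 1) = 78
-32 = -32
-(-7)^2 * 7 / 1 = -343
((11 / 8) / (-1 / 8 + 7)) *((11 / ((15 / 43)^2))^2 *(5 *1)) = 413674921 / 50625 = 8171.36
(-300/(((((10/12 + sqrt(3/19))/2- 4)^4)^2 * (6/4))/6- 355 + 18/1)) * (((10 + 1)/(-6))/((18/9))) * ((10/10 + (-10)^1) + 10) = 5635248424809928103796793461964800 * sqrt(57)/2019370767103200158186366042683389313 + 97377999269872013783823017174630400/2019370767103200158186366042683389313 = 0.07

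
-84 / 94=-42 / 47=-0.89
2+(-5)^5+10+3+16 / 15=-46634 / 15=-3108.93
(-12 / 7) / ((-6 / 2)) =4 / 7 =0.57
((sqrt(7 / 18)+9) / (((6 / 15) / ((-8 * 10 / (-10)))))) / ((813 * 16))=5 * sqrt(14) / 19512+15 / 1084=0.01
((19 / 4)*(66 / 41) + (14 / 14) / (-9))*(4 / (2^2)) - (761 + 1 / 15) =-2780531 / 3690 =-753.53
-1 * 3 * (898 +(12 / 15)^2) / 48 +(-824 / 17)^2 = 132548863 / 57800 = 2293.23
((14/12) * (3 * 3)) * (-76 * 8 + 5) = -12663/2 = -6331.50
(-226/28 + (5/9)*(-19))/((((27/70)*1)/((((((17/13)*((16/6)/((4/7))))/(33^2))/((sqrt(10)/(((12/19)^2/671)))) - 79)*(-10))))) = -9270650/243 + 44686880*sqrt(10)/277770405627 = -38150.82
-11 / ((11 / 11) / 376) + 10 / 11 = -45486 / 11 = -4135.09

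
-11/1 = -11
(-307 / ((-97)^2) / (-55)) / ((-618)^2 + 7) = 307 / 197647382845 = 0.00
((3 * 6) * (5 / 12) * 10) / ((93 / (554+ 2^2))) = 450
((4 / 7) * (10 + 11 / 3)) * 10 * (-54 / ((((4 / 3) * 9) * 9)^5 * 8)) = -205 / 5714053632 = -0.00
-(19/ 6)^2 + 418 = 14687/ 36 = 407.97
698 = 698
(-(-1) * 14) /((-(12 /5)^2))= -175 /72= -2.43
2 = 2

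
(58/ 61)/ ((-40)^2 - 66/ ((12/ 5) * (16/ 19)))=1856/ 3059455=0.00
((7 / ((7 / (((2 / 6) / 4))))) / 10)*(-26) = -13 / 60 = -0.22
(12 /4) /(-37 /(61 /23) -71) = -183 /5182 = -0.04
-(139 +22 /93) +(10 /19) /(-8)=-984589 /7068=-139.30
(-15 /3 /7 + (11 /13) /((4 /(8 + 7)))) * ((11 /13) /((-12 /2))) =-9845 /28392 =-0.35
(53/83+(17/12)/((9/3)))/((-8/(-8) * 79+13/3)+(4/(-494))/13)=10657309/799533024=0.01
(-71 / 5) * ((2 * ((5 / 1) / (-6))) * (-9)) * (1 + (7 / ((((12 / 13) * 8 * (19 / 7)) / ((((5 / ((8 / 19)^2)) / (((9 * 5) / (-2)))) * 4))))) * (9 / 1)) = 804785 / 256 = 3143.69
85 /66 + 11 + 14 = 1735 /66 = 26.29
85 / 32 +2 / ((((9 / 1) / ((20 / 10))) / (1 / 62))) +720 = 6451939 / 8928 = 722.66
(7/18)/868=1/2232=0.00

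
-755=-755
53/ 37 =1.43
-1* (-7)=7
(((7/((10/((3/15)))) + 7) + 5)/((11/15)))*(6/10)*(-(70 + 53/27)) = -1179401/1650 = -714.79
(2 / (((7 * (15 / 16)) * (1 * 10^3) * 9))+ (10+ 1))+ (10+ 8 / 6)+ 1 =2756254 / 118125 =23.33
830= 830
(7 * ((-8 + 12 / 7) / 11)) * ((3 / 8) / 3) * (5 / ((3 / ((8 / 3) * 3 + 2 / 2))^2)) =-45 / 2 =-22.50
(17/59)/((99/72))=136/649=0.21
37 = 37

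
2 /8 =1 /4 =0.25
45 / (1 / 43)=1935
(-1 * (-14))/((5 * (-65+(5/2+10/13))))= -364/8025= -0.05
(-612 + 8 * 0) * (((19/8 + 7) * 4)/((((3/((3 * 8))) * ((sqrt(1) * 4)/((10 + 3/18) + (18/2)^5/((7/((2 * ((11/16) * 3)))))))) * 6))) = -266272775.89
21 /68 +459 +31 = 33341 /68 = 490.31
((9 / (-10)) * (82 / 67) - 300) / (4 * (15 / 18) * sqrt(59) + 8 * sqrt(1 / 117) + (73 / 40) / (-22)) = -692364816 / (-190749 + 471680 * sqrt(13) + 7664800 * sqrt(59)) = -11.47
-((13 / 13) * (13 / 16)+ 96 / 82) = -1301 / 656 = -1.98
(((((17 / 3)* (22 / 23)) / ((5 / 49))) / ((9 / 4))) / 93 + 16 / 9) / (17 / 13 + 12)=7626632 / 49956345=0.15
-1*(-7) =7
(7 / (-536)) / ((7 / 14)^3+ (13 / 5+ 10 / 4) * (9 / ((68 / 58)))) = -35 / 105257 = -0.00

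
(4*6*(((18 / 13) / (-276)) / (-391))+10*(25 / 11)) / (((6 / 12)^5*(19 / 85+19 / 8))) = 37411386880 / 133668249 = 279.88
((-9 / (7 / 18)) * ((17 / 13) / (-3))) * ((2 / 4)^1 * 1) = 459 / 91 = 5.04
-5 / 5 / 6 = -1 / 6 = -0.17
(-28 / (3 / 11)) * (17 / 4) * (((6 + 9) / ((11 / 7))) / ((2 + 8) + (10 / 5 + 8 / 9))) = -37485 / 116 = -323.15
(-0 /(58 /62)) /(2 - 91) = 0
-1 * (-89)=89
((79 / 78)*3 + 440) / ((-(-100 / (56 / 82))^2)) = -564431 / 27316250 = -0.02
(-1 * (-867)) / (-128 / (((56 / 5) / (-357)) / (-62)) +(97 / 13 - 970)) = -0.00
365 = 365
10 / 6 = 5 / 3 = 1.67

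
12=12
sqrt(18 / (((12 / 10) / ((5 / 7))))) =5 * sqrt(21) / 7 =3.27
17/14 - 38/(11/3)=-1409/154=-9.15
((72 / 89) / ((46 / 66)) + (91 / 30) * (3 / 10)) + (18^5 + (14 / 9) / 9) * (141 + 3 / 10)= 491886702968273 / 1842300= 266995984.89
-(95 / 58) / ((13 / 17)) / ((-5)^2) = -323 / 3770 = -0.09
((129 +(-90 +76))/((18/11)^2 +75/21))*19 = 1850695/5293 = 349.65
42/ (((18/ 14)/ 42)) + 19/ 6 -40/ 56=57727/ 42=1374.45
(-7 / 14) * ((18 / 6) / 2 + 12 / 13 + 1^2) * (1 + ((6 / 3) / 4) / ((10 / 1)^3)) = -178089 / 104000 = -1.71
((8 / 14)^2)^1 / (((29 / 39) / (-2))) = -1248 / 1421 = -0.88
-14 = -14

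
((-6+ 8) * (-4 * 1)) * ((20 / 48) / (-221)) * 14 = 0.21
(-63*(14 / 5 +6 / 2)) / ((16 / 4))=-1827 / 20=-91.35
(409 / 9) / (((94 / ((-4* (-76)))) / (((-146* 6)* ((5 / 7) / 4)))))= -22691320 / 987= -22990.19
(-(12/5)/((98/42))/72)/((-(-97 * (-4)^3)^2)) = 1/2697748480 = 0.00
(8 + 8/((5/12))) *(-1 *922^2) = -115611424/5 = -23122284.80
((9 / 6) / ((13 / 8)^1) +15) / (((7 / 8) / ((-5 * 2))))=-16560 / 91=-181.98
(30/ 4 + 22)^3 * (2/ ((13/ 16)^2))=13144256/ 169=77776.66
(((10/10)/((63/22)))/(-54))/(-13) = 11/22113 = 0.00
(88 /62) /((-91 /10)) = -440 /2821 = -0.16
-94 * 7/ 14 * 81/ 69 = -1269/ 23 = -55.17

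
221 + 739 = 960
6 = 6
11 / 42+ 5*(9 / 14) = 73 / 21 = 3.48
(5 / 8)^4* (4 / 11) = 625 / 11264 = 0.06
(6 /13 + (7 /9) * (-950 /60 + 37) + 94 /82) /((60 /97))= 10090231 /345384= 29.21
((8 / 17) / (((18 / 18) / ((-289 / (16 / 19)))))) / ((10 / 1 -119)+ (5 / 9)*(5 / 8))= 11628 / 7823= 1.49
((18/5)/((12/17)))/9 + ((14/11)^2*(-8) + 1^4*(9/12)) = -84521/7260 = -11.64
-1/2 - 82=-165/2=-82.50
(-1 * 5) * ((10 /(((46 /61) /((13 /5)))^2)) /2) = -628849 /2116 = -297.19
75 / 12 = 25 / 4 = 6.25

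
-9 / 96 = -3 / 32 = -0.09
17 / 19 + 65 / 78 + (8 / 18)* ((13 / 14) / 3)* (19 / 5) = 80827 / 35910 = 2.25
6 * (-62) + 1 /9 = -3347 /9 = -371.89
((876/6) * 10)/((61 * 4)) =365/61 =5.98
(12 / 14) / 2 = 3 / 7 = 0.43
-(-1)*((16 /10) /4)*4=8 /5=1.60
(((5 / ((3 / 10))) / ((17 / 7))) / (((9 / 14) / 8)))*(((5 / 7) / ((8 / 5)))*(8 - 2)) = 35000 / 153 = 228.76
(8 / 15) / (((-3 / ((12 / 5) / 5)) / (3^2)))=-96 / 125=-0.77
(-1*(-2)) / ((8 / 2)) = 1 / 2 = 0.50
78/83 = 0.94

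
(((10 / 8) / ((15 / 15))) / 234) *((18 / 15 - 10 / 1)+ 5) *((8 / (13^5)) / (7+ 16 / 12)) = -19 / 362010675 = -0.00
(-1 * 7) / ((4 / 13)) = -22.75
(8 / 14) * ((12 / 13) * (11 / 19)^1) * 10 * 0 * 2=0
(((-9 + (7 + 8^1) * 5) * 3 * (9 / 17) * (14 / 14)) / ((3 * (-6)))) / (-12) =33 / 68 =0.49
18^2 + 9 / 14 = 4545 / 14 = 324.64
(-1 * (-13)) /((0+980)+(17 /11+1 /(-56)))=8008 /604621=0.01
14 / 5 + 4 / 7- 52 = -1702 / 35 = -48.63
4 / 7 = 0.57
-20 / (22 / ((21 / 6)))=-35 / 11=-3.18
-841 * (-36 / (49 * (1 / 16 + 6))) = 484416 / 4753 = 101.92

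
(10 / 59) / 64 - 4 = -7547 / 1888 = -4.00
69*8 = 552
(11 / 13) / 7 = 11 / 91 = 0.12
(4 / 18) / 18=1 / 81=0.01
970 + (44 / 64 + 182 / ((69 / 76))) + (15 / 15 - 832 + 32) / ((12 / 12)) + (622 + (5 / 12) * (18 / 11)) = 12081253 / 12144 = 994.83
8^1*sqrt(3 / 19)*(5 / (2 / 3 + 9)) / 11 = 120*sqrt(57) / 6061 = 0.15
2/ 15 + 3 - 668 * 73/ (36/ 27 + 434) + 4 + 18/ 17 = -17288113/ 166515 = -103.82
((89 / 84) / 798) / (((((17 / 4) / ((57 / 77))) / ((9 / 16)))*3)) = 89 / 2052512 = 0.00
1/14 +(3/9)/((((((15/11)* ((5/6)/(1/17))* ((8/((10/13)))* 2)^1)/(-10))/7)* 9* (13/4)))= 75415/1085994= 0.07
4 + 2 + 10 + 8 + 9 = 33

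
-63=-63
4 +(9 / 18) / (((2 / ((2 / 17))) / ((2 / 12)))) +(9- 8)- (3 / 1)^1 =409 / 204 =2.00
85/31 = 2.74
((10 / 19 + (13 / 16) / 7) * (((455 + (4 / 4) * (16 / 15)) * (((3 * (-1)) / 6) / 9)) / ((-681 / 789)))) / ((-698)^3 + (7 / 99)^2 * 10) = -892792387443 / 16100306280667981120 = -0.00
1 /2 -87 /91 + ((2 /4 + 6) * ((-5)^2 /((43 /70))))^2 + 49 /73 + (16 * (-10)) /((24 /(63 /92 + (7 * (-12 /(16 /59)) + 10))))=71972.69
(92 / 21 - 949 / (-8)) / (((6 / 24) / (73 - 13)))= 206650 / 7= 29521.43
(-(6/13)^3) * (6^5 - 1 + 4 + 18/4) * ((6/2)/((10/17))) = -42871518/10985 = -3902.73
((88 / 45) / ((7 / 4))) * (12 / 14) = 704 / 735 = 0.96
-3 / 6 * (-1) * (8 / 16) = 0.25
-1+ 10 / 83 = -73 / 83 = -0.88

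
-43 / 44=-0.98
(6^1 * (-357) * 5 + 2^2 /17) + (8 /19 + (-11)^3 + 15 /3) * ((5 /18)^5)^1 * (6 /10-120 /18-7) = -2444629642727 /228873924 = -10681.12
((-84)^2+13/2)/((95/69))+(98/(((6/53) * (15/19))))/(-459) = 4024300841/784890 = 5127.22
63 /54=7 /6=1.17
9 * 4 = 36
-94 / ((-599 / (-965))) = -90710 / 599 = -151.44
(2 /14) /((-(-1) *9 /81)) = 9 /7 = 1.29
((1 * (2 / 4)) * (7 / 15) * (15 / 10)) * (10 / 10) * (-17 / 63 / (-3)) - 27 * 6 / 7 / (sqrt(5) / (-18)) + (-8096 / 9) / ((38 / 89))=-21615997 / 10260 + 2916 * sqrt(5) / 35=-1920.53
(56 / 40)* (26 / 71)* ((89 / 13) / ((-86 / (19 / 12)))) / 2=-11837 / 366360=-0.03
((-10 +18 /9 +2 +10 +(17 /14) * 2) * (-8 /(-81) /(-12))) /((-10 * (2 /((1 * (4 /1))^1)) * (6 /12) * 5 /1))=4 /945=0.00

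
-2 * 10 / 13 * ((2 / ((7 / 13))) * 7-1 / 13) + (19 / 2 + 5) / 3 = -35539 / 1014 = -35.05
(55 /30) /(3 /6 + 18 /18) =1.22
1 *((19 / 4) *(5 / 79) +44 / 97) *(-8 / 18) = -23119 / 68967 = -0.34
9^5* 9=531441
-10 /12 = -5 /6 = -0.83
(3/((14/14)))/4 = 3/4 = 0.75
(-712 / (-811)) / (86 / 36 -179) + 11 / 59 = 27603715 / 152111971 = 0.18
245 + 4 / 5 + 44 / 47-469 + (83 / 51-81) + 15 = -3435337 / 11985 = -286.64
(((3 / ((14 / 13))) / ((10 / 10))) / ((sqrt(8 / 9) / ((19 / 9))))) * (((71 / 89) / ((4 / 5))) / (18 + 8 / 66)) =222585 * sqrt(2) / 917056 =0.34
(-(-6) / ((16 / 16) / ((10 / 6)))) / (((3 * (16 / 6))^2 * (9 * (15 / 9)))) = 1 / 96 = 0.01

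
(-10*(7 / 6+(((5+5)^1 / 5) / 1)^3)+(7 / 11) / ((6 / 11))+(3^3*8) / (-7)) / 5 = -1699 / 70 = -24.27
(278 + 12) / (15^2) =1.29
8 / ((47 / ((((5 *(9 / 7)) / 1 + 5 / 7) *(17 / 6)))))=3400 / 987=3.44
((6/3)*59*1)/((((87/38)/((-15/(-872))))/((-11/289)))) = -61655/1827058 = -0.03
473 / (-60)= -473 / 60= -7.88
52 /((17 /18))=55.06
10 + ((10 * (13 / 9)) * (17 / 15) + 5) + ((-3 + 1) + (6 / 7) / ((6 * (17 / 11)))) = 94664 / 3213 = 29.46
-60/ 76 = -15/ 19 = -0.79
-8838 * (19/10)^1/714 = -23.52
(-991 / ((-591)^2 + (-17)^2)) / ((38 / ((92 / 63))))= -22793 / 209217645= -0.00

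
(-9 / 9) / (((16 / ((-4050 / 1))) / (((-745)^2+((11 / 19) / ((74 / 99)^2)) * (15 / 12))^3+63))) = 24957254043930653971655185606649707575 / 576661665851998208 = 43278850531979008651.65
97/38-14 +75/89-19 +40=35157/3382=10.40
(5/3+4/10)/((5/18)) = 186/25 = 7.44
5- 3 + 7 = 9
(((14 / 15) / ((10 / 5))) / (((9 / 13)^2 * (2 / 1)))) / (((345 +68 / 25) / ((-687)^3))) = -71033169935 / 156474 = -453961.49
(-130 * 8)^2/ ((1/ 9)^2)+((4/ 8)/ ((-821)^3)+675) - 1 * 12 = 96964877042329685/ 1106775322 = 87610263.00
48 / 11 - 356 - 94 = -4902 / 11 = -445.64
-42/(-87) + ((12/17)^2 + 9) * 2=163256/8381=19.48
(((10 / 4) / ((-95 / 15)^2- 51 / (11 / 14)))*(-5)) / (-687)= -165 / 224878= -0.00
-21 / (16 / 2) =-21 / 8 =-2.62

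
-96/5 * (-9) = 864/5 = 172.80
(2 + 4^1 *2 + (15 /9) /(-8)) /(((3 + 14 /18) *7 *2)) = 705 /3808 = 0.19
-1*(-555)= 555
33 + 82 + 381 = 496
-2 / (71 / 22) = -44 / 71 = -0.62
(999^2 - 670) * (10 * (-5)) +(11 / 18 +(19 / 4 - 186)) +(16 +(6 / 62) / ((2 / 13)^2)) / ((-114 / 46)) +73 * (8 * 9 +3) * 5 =-528396934423 / 10602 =-49839363.74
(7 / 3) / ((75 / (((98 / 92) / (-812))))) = -49 / 1200600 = -0.00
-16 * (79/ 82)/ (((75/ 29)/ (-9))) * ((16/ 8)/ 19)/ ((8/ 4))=54984/ 19475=2.82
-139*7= -973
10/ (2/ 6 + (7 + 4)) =15/ 17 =0.88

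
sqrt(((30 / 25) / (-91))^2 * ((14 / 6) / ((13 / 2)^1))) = 2 * sqrt(546) / 5915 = 0.01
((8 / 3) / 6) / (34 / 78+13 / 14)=728 / 2235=0.33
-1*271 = -271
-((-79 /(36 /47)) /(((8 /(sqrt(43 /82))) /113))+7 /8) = -7 /8+419569*sqrt(3526) /23616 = 1054.09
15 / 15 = 1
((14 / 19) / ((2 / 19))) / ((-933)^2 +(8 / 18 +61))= 63 / 7834954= 0.00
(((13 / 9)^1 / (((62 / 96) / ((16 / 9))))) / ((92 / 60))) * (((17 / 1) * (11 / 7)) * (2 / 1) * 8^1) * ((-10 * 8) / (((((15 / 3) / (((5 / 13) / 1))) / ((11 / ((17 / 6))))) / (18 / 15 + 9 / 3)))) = -79298560 / 713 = -111218.18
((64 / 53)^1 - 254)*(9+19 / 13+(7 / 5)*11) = -22522038 / 3445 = -6537.60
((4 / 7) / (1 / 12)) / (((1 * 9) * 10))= 8 / 105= 0.08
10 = 10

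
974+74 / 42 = 20491 / 21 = 975.76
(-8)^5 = -32768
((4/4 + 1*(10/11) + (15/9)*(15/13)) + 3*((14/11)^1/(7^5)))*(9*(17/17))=11842434/343343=34.49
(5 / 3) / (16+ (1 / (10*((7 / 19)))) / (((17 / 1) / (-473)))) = 5950 / 30159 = 0.20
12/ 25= 0.48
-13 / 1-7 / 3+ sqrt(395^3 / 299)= -46 / 3+ 395 * sqrt(118105) / 299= 438.67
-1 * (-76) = 76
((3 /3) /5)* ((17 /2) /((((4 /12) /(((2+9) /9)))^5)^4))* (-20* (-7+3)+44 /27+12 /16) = 101752763983554768831642049 /3765727153080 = 27020747878754.54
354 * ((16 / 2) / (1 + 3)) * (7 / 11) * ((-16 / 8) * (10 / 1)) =-99120 / 11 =-9010.91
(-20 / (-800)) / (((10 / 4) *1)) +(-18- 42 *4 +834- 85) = 56301 / 100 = 563.01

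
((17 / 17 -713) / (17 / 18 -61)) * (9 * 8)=922752 / 1081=853.61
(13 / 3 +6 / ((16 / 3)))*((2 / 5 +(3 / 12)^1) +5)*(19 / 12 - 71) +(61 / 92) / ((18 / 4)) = -283591157 / 132480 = -2140.63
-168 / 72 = -7 / 3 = -2.33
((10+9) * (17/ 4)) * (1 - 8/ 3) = -1615/ 12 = -134.58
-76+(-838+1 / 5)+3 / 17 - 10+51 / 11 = -859253 / 935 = -918.99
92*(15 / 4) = 345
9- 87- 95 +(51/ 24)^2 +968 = 799.52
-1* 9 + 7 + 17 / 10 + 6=57 / 10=5.70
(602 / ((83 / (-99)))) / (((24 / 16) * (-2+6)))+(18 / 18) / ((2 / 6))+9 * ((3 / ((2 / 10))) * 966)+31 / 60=648863333 / 4980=130293.84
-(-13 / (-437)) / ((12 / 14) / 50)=-2275 / 1311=-1.74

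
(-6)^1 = -6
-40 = -40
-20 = -20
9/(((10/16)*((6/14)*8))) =21/5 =4.20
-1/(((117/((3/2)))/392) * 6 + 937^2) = -98/86041079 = -0.00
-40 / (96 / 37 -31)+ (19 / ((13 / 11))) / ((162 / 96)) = 4034024 / 368901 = 10.94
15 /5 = 3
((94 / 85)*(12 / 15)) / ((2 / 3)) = 564 / 425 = 1.33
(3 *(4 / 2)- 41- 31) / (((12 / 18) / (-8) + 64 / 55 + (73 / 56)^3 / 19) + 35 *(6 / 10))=-36336706560 / 12220634653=-2.97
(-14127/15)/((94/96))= -226032/235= -961.84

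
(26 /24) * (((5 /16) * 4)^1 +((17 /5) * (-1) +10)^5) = 2035243561 /150000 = 13568.29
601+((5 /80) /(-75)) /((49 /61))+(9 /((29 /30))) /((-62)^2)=984859286191 /1638697200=601.00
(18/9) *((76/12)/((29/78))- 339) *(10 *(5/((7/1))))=-933700/203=-4599.51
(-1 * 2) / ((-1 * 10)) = 1 / 5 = 0.20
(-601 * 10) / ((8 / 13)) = -39065 / 4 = -9766.25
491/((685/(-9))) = -4419/685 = -6.45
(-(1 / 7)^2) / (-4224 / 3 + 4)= 1 / 68796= 0.00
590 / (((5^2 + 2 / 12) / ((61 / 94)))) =107970 / 7097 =15.21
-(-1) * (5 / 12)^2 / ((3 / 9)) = 25 / 48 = 0.52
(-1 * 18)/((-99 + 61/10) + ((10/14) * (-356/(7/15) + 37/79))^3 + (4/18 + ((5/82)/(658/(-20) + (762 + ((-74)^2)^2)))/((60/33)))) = 2310658791719093213295240/20730460970193176576941847900057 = 0.00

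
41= 41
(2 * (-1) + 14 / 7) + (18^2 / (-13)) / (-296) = 81 / 962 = 0.08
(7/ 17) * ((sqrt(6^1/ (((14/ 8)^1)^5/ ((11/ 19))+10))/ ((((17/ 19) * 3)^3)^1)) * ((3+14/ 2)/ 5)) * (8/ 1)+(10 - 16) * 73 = -438+24582656 * sqrt(351978)/ 108236450799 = -437.87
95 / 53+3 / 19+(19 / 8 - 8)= -29603 / 8056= -3.67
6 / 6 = 1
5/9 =0.56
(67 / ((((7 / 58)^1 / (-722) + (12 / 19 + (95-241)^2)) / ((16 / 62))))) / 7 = 22445536 / 193706190769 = 0.00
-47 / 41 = -1.15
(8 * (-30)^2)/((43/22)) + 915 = 197745/43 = 4598.72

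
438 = 438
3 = 3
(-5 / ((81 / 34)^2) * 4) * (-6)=46240 / 2187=21.14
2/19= 0.11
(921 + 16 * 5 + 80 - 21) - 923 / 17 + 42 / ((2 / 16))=22809 / 17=1341.71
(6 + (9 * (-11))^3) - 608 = -970901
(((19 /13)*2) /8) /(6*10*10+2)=0.00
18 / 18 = 1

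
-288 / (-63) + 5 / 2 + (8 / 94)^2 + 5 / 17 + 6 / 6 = 4401927 / 525742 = 8.37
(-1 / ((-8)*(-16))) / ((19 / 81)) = -0.03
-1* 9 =-9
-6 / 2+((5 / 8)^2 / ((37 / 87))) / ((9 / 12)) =-1051 / 592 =-1.78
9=9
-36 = -36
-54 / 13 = -4.15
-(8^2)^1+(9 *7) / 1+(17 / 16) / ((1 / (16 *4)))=67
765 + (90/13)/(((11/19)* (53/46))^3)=2030740815375/2576018731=788.33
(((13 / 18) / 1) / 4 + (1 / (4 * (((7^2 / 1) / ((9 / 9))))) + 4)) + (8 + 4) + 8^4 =14507791 / 3528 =4112.19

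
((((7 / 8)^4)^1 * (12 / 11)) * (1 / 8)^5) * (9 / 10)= 64827 / 3690987520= 0.00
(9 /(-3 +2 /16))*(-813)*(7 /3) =136584 /23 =5938.43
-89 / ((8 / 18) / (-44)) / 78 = 2937 / 26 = 112.96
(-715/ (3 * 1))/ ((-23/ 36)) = 8580/ 23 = 373.04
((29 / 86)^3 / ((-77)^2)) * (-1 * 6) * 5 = -365835 / 1885588012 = -0.00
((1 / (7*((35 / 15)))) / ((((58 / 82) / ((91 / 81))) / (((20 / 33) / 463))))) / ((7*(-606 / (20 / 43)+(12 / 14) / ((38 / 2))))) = -0.00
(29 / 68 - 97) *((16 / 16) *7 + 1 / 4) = -700.16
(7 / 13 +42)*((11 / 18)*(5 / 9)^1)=30415 / 2106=14.44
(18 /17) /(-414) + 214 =83673 /391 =214.00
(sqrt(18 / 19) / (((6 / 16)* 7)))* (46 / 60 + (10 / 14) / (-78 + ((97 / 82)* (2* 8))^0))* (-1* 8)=-391904* sqrt(38) / 1075305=-2.25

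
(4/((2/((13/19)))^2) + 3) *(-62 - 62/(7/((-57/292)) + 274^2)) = -41503078535/193012621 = -215.03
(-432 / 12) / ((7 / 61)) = -2196 / 7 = -313.71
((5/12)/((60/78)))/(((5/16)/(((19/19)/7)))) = 26/105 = 0.25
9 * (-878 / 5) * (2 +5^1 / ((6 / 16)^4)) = -18123676 / 45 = -402748.36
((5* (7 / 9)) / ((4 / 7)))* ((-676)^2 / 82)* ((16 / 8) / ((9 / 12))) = 111959120 / 1107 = 101137.42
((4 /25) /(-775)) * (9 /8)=-9 /38750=-0.00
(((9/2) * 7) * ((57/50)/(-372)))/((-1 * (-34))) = -1197/421600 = -0.00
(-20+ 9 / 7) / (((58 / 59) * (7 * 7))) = -7729 / 19894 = -0.39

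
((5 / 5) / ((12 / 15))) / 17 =5 / 68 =0.07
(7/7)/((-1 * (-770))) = 1/770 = 0.00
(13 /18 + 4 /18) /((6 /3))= 17 /36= 0.47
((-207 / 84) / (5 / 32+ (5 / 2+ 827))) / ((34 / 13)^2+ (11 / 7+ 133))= -46644 / 2220691105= -0.00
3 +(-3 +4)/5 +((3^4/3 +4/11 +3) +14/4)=4077/110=37.06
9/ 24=3/ 8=0.38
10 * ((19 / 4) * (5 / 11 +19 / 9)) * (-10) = -120650 / 99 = -1218.69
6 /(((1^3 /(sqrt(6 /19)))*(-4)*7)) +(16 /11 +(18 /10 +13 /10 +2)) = 721 /110 - 3*sqrt(114) /266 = 6.43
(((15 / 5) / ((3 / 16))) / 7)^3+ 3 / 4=17413 / 1372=12.69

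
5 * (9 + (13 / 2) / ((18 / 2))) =48.61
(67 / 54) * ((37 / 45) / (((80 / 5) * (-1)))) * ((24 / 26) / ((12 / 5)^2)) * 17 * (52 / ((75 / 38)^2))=-2.32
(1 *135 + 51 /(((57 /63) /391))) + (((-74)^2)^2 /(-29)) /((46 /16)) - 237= -4279938611 /12673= -337721.03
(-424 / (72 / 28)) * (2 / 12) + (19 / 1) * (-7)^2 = 24395 / 27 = 903.52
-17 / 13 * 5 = -6.54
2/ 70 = 1/ 35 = 0.03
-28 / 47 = -0.60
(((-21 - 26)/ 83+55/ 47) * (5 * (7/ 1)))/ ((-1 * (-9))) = 82460/ 35109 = 2.35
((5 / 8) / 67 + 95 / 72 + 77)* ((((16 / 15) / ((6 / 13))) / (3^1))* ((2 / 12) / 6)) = 2456077 / 1465290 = 1.68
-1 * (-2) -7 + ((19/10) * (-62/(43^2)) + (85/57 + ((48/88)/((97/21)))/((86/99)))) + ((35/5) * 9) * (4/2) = 6264905234/51115605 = 122.56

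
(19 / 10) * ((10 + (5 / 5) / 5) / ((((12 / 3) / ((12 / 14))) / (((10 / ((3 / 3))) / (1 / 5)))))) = 2907 / 14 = 207.64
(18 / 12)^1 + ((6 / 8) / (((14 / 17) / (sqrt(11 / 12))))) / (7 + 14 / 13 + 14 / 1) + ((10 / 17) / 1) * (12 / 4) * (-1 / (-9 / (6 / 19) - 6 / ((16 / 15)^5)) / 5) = 221 * sqrt(33) / 32144 + 294842813 / 195163774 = 1.55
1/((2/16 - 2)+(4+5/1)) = 0.14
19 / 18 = 1.06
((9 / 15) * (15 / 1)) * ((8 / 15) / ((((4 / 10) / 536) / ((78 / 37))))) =501696 / 37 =13559.35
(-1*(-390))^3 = 59319000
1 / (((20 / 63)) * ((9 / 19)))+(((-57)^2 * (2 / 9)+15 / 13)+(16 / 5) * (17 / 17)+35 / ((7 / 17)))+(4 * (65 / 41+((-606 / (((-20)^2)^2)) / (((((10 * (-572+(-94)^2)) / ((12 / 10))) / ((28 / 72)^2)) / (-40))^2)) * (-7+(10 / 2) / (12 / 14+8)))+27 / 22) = 207511654931581928387279 / 251354828614032000000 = 825.57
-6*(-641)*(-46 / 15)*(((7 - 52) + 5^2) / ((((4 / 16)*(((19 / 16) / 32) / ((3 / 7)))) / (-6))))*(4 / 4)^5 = -8695775232 / 133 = -65381768.66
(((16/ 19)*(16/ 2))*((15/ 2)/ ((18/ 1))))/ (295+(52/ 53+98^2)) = 8480/ 29907843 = 0.00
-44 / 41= -1.07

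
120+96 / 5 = 696 / 5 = 139.20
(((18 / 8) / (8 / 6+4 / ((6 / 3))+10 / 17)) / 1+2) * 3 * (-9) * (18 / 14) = -500337 / 5600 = -89.35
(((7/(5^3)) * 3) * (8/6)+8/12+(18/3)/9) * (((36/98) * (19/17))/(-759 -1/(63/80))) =-599184/712467875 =-0.00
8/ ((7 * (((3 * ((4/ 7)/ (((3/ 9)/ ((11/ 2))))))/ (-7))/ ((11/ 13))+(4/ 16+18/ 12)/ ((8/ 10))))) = -896/ 2029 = -0.44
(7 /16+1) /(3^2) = 23 /144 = 0.16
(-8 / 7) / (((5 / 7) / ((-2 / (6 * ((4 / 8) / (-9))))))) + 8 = -8 / 5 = -1.60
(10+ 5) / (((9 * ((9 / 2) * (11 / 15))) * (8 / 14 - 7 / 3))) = -350 / 1221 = -0.29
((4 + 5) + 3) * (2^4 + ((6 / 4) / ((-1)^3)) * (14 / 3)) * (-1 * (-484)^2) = -25299648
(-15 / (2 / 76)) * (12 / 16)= -855 / 2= -427.50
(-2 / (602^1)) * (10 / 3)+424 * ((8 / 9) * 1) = 1020962 / 2709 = 376.88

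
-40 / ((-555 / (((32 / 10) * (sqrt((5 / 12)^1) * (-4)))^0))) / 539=8 / 59829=0.00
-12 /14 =-6 /7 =-0.86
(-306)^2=93636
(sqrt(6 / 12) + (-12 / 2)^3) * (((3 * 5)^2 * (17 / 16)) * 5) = -516375 / 2 + 19125 * sqrt(2) / 32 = -257342.29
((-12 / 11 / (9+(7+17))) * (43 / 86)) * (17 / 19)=-0.01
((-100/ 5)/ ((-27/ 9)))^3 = 8000/ 27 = 296.30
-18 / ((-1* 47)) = 18 / 47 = 0.38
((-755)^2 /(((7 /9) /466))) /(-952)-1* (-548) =-1193516489 /3332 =-358198.23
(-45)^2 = 2025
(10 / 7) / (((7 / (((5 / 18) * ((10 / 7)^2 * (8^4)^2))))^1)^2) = 175921860444160000000 / 66706983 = 2637233053159.67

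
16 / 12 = 4 / 3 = 1.33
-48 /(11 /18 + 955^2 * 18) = -864 /295496111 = -0.00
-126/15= -42/5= -8.40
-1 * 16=-16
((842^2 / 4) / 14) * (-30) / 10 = -37980.21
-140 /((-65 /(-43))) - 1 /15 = -18073 /195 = -92.68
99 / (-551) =-99 / 551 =-0.18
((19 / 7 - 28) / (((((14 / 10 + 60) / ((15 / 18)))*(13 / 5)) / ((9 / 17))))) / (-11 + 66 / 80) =1327500 / 193296103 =0.01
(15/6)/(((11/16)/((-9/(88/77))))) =-315/11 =-28.64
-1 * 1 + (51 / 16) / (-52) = -1.06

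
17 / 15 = 1.13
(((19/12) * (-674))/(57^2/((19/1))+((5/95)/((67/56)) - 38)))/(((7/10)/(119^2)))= -2355644491/14517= -162268.00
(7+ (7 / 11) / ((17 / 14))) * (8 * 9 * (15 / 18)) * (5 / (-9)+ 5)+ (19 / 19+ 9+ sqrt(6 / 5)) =sqrt(30) / 5+ 377070 / 187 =2017.51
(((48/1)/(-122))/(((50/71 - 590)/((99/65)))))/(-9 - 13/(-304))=-3205224/28233357425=-0.00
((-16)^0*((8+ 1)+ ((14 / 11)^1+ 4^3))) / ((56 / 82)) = 33497 / 308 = 108.76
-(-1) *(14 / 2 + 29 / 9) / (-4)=-23 / 9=-2.56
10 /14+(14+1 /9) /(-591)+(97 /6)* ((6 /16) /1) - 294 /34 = -19182767 /10127376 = -1.89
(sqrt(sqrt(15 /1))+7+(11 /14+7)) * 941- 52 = 941 * 15^(1 /4)+194059 /14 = 15713.24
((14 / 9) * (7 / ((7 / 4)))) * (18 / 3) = 112 / 3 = 37.33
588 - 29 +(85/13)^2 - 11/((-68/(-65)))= 6794493/11492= 591.24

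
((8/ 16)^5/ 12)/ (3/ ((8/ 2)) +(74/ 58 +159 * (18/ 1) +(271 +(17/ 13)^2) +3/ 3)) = 4901/ 5905168800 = 0.00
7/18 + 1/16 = 0.45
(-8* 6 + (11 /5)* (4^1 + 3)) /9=-163 /45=-3.62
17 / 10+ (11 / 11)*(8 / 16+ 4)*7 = 166 / 5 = 33.20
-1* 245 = -245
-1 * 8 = -8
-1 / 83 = -0.01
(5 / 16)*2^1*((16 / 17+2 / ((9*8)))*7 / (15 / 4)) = 4151 / 3672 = 1.13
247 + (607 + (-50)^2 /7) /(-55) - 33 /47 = 4139557 /18095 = 228.77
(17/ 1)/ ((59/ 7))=119/ 59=2.02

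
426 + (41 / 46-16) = 18901 / 46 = 410.89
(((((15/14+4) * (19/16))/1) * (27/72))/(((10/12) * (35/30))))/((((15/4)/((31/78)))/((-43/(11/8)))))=-5394651/700700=-7.70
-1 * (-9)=9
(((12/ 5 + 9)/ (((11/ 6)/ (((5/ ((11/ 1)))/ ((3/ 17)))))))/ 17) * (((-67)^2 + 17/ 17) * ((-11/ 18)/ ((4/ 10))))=-6462.88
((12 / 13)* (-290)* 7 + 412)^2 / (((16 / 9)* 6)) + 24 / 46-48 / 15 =7787236241 / 38870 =200340.53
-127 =-127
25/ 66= 0.38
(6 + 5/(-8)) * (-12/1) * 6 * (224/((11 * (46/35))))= -1517040/253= -5996.21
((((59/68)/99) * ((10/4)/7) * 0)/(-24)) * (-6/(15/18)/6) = 0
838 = 838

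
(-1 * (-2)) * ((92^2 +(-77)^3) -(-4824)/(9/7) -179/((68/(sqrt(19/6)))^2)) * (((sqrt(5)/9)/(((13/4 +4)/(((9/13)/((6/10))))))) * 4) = -61635671245 * sqrt(5)/980577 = -140551.48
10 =10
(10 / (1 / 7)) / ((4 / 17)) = 595 / 2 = 297.50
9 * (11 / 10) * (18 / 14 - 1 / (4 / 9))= -9.55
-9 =-9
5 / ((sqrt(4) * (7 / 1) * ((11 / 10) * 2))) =25 / 154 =0.16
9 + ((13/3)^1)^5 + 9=375667/243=1545.95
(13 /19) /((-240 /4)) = -13 /1140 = -0.01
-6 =-6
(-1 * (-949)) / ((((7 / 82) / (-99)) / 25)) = -192599550 / 7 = -27514221.43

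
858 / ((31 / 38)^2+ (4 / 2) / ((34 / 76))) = 7020728 / 42027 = 167.05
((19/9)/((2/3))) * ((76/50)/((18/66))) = 3971/225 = 17.65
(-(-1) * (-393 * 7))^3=-20819570751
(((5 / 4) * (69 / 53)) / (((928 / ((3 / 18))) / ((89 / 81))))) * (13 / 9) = 133055 / 286841088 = 0.00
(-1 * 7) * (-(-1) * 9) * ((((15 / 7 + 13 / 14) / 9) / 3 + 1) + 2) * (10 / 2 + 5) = -5885 / 3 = -1961.67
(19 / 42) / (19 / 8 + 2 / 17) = 0.18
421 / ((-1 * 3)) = -421 / 3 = -140.33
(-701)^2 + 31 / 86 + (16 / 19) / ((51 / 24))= 13650157999 / 27778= 491401.76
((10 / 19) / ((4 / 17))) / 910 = 17 / 6916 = 0.00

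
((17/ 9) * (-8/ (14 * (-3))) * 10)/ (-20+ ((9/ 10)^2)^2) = -6800000/ 36559971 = -0.19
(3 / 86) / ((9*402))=0.00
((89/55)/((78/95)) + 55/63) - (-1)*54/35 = 395201/90090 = 4.39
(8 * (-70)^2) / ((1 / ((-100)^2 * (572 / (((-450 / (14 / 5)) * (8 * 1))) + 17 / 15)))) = 2428832000 / 9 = 269870222.22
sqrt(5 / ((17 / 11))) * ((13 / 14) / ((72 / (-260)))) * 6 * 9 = -2535 * sqrt(935) / 238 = -325.69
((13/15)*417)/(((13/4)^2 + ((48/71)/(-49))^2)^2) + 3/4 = 333828667444936283743/83682909922026048980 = 3.99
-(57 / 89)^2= -0.41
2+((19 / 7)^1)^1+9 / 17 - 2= 386 / 119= 3.24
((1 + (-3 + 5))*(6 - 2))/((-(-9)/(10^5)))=400000/3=133333.33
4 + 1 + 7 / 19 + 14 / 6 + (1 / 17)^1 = 7520 / 969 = 7.76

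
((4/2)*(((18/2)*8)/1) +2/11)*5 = 7930/11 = 720.91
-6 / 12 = -1 / 2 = -0.50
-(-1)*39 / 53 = 39 / 53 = 0.74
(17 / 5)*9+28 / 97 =14981 / 485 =30.89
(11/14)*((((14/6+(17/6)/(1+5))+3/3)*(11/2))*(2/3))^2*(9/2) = 24981539/36288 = 688.42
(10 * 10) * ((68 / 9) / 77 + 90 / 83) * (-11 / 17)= -6801400 / 88893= -76.51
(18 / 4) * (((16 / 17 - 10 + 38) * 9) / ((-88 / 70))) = -348705 / 374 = -932.37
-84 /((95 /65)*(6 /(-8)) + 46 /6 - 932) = 13104 /144367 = 0.09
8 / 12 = 0.67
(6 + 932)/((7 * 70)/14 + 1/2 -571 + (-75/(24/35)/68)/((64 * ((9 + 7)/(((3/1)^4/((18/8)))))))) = -1.75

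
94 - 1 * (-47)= 141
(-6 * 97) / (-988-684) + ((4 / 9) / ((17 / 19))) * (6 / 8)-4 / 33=8519 / 14212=0.60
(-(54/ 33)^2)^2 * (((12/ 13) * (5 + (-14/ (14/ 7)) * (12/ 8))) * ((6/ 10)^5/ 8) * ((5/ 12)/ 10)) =-1594323/ 108143750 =-0.01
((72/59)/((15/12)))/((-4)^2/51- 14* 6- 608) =-3672/2601605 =-0.00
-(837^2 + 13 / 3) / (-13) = 2101720 / 39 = 53890.26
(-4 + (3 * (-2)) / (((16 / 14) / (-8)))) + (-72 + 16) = -18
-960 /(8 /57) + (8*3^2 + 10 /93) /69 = -6838.95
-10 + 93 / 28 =-187 / 28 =-6.68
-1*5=-5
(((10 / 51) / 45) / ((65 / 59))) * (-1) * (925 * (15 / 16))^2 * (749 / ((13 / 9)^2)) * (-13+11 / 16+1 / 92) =23107957377159375 / 1759287296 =13134840.13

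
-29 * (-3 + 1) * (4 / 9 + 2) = 1276 / 9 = 141.78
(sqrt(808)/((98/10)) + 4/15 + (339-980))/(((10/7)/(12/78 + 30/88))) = -19039391/85800 + 283 * sqrt(202)/4004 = -220.90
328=328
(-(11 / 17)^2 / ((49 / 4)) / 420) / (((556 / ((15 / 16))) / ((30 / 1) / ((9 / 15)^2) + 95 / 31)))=-972235 / 82010542656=-0.00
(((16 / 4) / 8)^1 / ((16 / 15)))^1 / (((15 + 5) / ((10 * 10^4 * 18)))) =42187.50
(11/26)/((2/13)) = 11/4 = 2.75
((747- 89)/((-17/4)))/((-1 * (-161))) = -376/391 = -0.96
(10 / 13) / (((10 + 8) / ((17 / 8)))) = 85 / 936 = 0.09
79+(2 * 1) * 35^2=2529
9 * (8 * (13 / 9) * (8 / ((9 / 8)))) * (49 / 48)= 754.96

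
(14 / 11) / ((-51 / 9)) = -42 / 187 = -0.22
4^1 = 4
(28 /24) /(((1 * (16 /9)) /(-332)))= -1743 /8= -217.88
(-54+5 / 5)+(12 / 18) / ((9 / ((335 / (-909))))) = -1301449 / 24543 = -53.03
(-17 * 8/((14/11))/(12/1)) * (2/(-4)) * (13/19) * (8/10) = 4862/1995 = 2.44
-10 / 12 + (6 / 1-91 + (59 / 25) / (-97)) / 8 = -166763 / 14550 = -11.46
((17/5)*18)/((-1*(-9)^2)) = -34/45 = -0.76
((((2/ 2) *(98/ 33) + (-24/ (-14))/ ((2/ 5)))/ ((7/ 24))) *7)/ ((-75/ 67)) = -898336/ 5775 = -155.56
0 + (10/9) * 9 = 10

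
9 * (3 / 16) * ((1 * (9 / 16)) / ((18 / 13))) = 0.69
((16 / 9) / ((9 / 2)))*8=256 / 81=3.16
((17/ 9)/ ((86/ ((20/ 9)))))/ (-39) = -170/ 135837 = -0.00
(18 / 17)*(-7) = -126 / 17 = -7.41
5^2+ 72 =97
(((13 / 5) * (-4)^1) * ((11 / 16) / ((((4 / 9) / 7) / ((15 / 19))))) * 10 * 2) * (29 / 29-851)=57432375 / 38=1511378.29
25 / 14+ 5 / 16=235 / 112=2.10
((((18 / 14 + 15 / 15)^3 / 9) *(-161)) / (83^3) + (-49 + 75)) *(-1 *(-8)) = 52448124272 / 252158067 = 208.00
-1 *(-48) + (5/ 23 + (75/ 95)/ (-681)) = 4783002/ 99199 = 48.22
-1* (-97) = 97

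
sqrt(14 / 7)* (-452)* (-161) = 72772* sqrt(2) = 102915.15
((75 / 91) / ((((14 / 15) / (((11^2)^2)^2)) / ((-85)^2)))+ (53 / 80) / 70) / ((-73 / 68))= -11847883301471331991 / 9300200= -1273938549866.81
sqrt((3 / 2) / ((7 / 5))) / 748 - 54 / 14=-27 / 7 +sqrt(210) / 10472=-3.86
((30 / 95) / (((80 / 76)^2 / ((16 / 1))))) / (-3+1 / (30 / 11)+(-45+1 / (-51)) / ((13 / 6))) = -151164 / 776095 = -0.19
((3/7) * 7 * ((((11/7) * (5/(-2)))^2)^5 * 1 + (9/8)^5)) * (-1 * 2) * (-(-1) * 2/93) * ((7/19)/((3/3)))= -8105461867693478201/194709704892416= -41628.44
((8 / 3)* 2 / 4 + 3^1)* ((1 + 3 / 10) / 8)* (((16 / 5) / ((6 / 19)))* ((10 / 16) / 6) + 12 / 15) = 28223 / 21600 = 1.31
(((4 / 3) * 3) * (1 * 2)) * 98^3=7529536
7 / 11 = 0.64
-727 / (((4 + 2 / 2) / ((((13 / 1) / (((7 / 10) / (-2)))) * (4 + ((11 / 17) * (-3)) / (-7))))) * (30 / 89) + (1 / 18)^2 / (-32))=67912.33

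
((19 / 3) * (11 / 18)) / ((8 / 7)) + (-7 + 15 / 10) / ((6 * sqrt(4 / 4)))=2.47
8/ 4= 2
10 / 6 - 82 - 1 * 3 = -250 / 3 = -83.33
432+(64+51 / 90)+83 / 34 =127247 / 255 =499.01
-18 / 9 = -2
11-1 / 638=7017 / 638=11.00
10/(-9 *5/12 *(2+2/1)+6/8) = -40/57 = -0.70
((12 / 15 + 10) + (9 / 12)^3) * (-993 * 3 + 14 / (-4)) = -4284063 / 128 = -33469.24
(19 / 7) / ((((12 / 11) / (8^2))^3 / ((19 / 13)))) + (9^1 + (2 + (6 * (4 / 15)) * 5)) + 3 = 801035.89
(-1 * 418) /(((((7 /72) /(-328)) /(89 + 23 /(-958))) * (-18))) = -3339030816 /479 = -6970836.78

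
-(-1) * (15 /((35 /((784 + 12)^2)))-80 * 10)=1895248 /7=270749.71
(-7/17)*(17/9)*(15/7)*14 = -70/3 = -23.33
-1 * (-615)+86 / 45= 27761 / 45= 616.91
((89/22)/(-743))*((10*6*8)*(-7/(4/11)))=37380/743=50.31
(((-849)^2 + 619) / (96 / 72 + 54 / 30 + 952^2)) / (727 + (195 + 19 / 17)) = 61320700 / 71113389217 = 0.00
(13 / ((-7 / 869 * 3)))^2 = 127622209 / 441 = 289392.76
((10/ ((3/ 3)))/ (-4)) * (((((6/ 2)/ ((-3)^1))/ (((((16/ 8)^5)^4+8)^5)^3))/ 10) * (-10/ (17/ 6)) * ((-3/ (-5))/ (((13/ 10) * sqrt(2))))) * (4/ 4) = -5 * sqrt(2)/ 50026274788941842134364952268391144736611037406484686967941494529825344732685425144030560256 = -0.00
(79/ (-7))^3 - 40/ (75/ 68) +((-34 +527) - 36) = -5230912/ 5145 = -1016.70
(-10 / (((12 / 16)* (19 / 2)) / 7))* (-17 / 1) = 9520 / 57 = 167.02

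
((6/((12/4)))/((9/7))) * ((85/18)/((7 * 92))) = 0.01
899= 899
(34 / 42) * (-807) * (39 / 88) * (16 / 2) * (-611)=108970017 / 77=1415195.03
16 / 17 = 0.94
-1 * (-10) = 10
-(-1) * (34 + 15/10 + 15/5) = 77/2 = 38.50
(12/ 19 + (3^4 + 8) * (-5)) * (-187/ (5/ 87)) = 137359167/ 95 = 1445885.97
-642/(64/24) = -963/4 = -240.75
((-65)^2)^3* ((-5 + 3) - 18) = -1508377812500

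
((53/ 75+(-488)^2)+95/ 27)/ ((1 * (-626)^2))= 40187513/ 66129075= 0.61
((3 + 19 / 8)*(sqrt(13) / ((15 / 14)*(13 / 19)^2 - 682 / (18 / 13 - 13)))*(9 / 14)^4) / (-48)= -5126268951*sqrt(13) / 15872718138368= -0.00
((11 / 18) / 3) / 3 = 11 / 162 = 0.07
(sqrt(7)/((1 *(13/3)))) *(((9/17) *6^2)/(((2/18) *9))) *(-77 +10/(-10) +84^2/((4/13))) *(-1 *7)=-11961432 *sqrt(7)/17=-1861586.73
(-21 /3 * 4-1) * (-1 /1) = 29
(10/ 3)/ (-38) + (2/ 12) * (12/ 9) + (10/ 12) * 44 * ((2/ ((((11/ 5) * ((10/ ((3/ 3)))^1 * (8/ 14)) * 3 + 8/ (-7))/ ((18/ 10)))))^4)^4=1822247737828118376121143531945401283333371507/ 13548015789939201728496015507456000000000000000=0.13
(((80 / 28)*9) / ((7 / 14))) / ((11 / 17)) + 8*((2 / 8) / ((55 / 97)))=31958 / 385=83.01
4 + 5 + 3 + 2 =14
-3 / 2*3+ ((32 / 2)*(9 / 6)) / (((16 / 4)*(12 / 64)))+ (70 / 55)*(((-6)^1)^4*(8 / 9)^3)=234821 / 198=1185.96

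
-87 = -87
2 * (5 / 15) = 2 / 3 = 0.67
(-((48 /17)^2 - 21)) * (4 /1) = 15060 /289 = 52.11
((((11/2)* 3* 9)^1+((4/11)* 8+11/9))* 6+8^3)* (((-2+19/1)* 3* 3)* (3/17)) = 424053/11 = 38550.27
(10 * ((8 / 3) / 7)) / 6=40 / 63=0.63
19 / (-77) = -19 / 77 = -0.25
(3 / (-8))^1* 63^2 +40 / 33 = -392611 / 264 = -1487.16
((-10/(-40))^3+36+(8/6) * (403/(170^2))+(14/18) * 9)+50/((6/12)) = 198417067/1387200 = 143.03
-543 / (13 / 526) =-285618 / 13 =-21970.62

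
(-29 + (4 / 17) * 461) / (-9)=-8.83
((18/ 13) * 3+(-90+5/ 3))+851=29906/ 39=766.82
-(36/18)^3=-8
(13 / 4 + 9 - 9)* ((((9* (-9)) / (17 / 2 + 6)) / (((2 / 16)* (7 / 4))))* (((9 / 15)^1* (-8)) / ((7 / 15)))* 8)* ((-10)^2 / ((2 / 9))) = 4367001600 / 1421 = 3073189.02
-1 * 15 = -15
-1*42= -42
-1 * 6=-6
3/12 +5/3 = 23/12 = 1.92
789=789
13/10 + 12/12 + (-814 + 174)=-6377/10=-637.70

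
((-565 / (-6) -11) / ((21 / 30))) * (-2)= -4990 / 21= -237.62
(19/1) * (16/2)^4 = 77824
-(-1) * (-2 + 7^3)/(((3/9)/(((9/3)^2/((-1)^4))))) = 9207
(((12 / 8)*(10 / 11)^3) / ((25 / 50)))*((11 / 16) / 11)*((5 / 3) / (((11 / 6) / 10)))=18750 / 14641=1.28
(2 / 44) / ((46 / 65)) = 65 / 1012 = 0.06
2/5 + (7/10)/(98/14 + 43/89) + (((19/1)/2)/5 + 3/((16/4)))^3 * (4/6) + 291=404794747/1332000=303.90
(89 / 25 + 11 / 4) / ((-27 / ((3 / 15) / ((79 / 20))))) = -631 / 53325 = -0.01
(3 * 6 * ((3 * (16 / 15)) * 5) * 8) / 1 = 2304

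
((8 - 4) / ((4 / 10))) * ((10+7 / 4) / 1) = 117.50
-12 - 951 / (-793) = -8565 / 793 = -10.80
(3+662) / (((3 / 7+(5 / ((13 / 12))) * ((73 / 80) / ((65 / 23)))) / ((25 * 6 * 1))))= 51985.40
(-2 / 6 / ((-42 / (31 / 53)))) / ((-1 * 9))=-31 / 60102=-0.00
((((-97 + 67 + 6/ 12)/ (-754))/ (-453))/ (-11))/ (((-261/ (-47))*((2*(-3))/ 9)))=-2773/ 1307499336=-0.00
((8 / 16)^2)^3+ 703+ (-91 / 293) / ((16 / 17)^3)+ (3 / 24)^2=843280405 / 1200128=702.66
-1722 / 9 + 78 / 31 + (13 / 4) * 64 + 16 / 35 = 63928 / 3255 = 19.64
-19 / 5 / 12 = -19 / 60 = -0.32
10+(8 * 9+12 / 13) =1078 / 13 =82.92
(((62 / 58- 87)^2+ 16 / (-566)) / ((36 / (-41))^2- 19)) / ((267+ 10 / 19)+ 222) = -56130920363576 / 67833364265629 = -0.83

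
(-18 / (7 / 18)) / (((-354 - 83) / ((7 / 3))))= 108 / 437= 0.25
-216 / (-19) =11.37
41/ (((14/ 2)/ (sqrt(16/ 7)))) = 164* sqrt(7)/ 49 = 8.86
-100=-100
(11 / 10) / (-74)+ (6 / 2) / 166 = 197 / 61420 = 0.00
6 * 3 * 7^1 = 126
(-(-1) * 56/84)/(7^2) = 2/147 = 0.01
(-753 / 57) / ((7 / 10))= -18.87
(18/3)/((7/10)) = 60/7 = 8.57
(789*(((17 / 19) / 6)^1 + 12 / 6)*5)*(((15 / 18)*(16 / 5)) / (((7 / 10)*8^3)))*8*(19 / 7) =32875 / 24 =1369.79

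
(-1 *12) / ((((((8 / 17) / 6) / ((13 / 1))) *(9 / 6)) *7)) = -1326 / 7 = -189.43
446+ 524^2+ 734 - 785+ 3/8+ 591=2204499/8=275562.38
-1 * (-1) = 1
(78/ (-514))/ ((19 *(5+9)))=-39/ 68362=-0.00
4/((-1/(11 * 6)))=-264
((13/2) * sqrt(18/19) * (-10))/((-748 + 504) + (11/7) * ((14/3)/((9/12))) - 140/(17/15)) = 29835 * sqrt(38)/1039984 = 0.18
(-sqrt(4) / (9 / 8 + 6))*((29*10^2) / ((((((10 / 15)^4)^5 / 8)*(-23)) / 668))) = 140720807117025 / 223744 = 628936673.69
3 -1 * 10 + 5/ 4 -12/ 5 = -163/ 20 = -8.15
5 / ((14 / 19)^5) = 12380495 / 537824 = 23.02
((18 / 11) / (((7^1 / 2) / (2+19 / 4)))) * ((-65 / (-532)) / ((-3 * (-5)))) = 1053 / 40964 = 0.03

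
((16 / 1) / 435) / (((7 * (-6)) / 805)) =-184 / 261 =-0.70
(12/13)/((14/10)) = 60/91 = 0.66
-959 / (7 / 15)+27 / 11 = -22578 / 11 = -2052.55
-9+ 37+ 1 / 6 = 169 / 6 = 28.17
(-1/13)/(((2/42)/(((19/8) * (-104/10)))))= 399/10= 39.90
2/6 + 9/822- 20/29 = -8233/23838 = -0.35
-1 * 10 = -10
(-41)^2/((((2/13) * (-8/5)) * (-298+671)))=-109265/5968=-18.31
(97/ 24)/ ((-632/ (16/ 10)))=-97/ 9480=-0.01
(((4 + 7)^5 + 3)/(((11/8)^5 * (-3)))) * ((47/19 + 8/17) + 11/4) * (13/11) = -73506.49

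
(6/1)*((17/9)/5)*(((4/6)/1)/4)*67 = 25.31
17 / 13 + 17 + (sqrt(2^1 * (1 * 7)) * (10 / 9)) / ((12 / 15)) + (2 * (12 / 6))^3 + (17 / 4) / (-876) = 25 * sqrt(14) / 18 + 3749059 / 45552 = 87.50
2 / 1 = 2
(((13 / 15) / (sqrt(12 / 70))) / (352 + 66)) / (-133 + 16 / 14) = -7*sqrt(210) / 2671020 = -0.00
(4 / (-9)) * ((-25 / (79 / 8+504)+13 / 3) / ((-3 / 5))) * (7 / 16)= 1849505 / 1331964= 1.39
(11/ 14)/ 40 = 0.02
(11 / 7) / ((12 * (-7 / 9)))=-33 / 196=-0.17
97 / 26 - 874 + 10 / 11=-248637 / 286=-869.36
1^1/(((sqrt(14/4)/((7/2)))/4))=2 * sqrt(14)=7.48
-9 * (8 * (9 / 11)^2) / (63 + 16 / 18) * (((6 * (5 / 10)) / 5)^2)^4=-344373768 / 27177734375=-0.01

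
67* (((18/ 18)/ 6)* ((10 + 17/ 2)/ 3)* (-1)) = -2479/ 36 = -68.86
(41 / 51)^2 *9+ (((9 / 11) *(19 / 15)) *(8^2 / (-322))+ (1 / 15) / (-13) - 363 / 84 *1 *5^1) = -6388158787 / 399218820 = -16.00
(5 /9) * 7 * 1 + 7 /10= 413 /90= 4.59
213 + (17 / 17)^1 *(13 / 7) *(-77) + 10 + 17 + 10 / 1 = 107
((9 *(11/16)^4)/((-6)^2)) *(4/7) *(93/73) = 1361613/33488896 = 0.04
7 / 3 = 2.33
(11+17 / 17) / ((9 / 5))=6.67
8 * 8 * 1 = 64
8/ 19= 0.42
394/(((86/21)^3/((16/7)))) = 1042524/79507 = 13.11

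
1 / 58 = 0.02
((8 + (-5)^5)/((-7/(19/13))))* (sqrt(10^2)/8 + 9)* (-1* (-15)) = 100060.84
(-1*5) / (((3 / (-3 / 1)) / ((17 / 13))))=6.54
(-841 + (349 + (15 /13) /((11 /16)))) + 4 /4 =-489.32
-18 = -18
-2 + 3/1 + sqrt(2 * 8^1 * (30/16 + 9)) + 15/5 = 4 + sqrt(174) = 17.19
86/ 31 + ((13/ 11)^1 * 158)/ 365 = 3.29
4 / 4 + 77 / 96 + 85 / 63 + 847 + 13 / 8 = 1717181 / 2016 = 851.78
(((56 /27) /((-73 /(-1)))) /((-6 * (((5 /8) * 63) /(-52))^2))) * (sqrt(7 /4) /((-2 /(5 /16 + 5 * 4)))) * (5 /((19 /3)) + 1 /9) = 3093376 * sqrt(7) /81900963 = 0.10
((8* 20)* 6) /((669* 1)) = 1.43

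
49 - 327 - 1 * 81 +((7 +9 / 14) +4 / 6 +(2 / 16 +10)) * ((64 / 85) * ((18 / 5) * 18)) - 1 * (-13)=1646458 / 2975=553.43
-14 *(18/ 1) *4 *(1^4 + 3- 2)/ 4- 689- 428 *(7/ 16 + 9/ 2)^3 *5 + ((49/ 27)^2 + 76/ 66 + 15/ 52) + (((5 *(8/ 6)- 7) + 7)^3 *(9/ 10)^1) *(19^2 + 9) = -17092127874559/ 106748928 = -160115.22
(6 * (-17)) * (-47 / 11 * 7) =33558 / 11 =3050.73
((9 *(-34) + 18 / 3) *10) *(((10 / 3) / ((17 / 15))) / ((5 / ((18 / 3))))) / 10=-18000 / 17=-1058.82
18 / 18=1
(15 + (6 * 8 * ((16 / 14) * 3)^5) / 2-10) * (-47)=-8985789517 / 16807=-534645.65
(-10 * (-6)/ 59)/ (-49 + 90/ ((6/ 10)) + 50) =60/ 8909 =0.01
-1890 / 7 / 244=-135 / 122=-1.11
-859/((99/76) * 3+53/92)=-750766/3919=-191.57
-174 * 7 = -1218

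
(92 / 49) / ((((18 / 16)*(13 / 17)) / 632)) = 7907584 / 5733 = 1379.31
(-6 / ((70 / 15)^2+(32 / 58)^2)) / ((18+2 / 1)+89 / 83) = -628227 / 48721310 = -0.01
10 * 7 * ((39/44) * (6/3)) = 1365/11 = 124.09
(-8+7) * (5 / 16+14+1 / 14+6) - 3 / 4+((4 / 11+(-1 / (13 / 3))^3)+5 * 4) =-2118217 / 2706704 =-0.78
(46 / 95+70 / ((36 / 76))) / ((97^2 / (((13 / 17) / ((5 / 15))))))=1647932 / 45586605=0.04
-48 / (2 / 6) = -144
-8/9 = -0.89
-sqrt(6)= -2.45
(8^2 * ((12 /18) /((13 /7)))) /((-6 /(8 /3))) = -3584 /351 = -10.21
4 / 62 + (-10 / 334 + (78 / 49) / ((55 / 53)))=21884123 / 13952015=1.57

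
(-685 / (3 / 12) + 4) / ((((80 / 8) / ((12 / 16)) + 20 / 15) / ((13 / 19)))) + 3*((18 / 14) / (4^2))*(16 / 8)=-78327 / 616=-127.15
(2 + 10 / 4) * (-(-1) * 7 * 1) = 63 / 2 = 31.50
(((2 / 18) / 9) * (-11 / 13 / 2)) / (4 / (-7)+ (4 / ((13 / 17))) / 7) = -77 / 2592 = -0.03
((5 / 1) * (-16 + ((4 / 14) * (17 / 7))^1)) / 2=-1875 / 49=-38.27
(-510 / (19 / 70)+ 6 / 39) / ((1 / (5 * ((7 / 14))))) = -1160155 / 247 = -4696.98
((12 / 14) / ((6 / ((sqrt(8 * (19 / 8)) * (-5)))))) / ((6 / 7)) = -5 * sqrt(19) / 6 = -3.63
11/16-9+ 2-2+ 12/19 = -2335/304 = -7.68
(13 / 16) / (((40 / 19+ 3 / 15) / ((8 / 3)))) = 1235 / 1314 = 0.94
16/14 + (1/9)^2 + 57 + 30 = 49984/567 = 88.16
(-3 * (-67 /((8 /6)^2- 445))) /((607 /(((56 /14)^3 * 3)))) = -347328 /2421323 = -0.14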